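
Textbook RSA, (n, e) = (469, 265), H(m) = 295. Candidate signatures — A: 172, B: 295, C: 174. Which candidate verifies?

B

Candidate A: Squares mod 469: 172^1≡172, 172^2≡37, 172^4≡431, 172^8≡37, 172^16≡431, 172^32≡37, 172^64≡431, 172^128≡37, 172^256≡431; 265 = 256 + 8 + 1, so 172^265 ≡ 431·37·172 ≡ 172 (mod 469)
Candidate B: Squares mod 469: 295^1≡295, 295^2≡260, 295^4≡64, 295^8≡344, 295^16≡148, 295^32≡330, 295^64≡92, 295^128≡22, 295^256≡15; 265 = 256 + 8 + 1, so 295^265 ≡ 15·344·295 ≡ 295 (mod 469)
  → matches H(m) = 295
Candidate C: Squares mod 469: 174^1≡174, 174^2≡260, 174^4≡64, 174^8≡344, 174^16≡148, 174^32≡330, 174^64≡92, 174^128≡22, 174^256≡15; 265 = 256 + 8 + 1, so 174^265 ≡ 15·344·174 ≡ 174 (mod 469)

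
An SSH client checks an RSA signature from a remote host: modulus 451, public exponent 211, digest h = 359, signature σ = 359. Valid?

Squares mod 451: σ^1≡359, σ^2≡346, σ^4≡201, σ^8≡262, σ^16≡92, σ^32≡346, σ^64≡201, σ^128≡262
211 = 128 + 64 + 16 + 2 + 1, so σ^211 ≡ 262·201·92·346·359 ≡ 359 (mod 451)
359 = h, so the signature checks out.

yes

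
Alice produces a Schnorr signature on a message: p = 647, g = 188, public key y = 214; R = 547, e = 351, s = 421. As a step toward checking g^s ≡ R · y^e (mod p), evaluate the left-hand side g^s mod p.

549

188^2 = 35344 ≡ 406
188^4 ≡ 406^2 = 164836 ≡ 498
188^8 ≡ 498^2 = 248004 ≡ 203
188^16 ≡ 203^2 = 41209 ≡ 448
188^32 ≡ 448^2 = 200704 ≡ 134
188^64 ≡ 134^2 = 17956 ≡ 487
188^128 ≡ 487^2 = 237169 ≡ 367
188^256 ≡ 367^2 = 134689 ≡ 113
421 = 256 + 128 + 32 + 4 + 1, so 188^421 ≡ 113·367·134·498·188 ≡ 549 (mod 647)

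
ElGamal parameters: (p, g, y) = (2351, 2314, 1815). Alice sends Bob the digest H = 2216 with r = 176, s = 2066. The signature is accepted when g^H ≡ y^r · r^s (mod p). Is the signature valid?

valid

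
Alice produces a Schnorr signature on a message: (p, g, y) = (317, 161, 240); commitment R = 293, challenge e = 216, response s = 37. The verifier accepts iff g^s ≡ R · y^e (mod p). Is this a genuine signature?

g^s mod p:
161^2 = 25921 ≡ 244
161^4 ≡ 244^2 = 59536 ≡ 257
161^8 ≡ 257^2 = 66049 ≡ 113
161^16 ≡ 113^2 = 12769 ≡ 89
161^32 ≡ 89^2 = 7921 ≡ 313
37 = 32 + 4 + 1, so 161^37 ≡ 313·257·161 ≡ 283 (mod 317)
R · y^e mod p:
240^2 = 57600 ≡ 223
240^4 ≡ 223^2 = 49729 ≡ 277
240^8 ≡ 277^2 = 76729 ≡ 15
240^16 ≡ 15^2 = 225
240^32 ≡ 225^2 = 50625 ≡ 222
240^64 ≡ 222^2 = 49284 ≡ 149
240^128 ≡ 149^2 = 22201 ≡ 11
216 = 128 + 64 + 16 + 8, so 240^216 ≡ 11·149·225·15 ≡ 292 (mod 317)
293·292 = 85556 ≡ 283 (mod 317)
283 ≡ 283 (mod 317); signature holds.

genuine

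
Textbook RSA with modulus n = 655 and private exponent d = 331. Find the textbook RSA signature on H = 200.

575

Squares mod 655: H^1≡200, H^2≡45, H^4≡60, H^8≡325, H^16≡170, H^32≡80, H^64≡505, H^128≡230, H^256≡500
331 = 256 + 64 + 8 + 2 + 1, so H^331 ≡ 500·505·325·45·200 ≡ 575 (mod 655)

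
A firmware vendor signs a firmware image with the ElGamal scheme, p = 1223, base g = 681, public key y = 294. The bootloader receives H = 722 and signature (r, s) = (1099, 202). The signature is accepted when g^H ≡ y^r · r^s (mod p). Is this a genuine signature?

forged

Left side g^H mod p:
Squares mod 1223: 681^1≡681, 681^2≡244, 681^4≡832, 681^8≡6, 681^16≡36, 681^32≡73, 681^64≡437, 681^128≡181, 681^256≡963, 681^512≡335
722 = 512 + 128 + 64 + 16 + 2, so 681^722 ≡ 335·181·437·36·244 ≡ 986 (mod 1223)
Right side y^r · r^s mod p:
Squares mod 1223: 294^1≡294, 294^2≡826, 294^4≡1065, 294^8≡504, 294^16≡855, 294^32≡894, 294^64≡617, 294^128≡336, 294^256≡380, 294^512≡86, 294^1024≡58
1099 = 1024 + 64 + 8 + 2 + 1, so 294^1099 ≡ 58·617·504·826·294 ≡ 779 (mod 1223)
Squares mod 1223: 1099^1≡1099, 1099^2≡700, 1099^4≡800, 1099^8≡371, 1099^16≡665, 1099^32≡722, 1099^64≡286, 1099^128≡1078
202 = 128 + 64 + 8 + 2, so 1099^202 ≡ 1078·286·371·700 ≡ 1014 (mod 1223)
779·1014 = 789906 ≡ 1071 (mod 1223)
986 ≠ 1071, so verification fails.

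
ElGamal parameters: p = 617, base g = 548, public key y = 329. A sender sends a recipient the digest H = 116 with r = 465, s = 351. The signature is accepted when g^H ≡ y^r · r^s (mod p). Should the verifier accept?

accept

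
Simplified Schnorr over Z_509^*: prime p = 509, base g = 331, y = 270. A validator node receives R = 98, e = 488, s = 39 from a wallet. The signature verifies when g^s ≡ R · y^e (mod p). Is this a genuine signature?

genuine

g^s mod p:
331^2 = 109561 ≡ 126
331^4 ≡ 126^2 = 15876 ≡ 97
331^8 ≡ 97^2 = 9409 ≡ 247
331^16 ≡ 247^2 = 61009 ≡ 438
331^32 ≡ 438^2 = 191844 ≡ 460
39 = 32 + 4 + 2 + 1, so 331^39 ≡ 460·97·126·331 ≡ 414 (mod 509)
R · y^e mod p:
270^2 = 72900 ≡ 113
270^4 ≡ 113^2 = 12769 ≡ 44
270^8 ≡ 44^2 = 1936 ≡ 409
270^16 ≡ 409^2 = 167281 ≡ 329
270^32 ≡ 329^2 = 108241 ≡ 333
270^64 ≡ 333^2 = 110889 ≡ 436
270^128 ≡ 436^2 = 190096 ≡ 239
270^256 ≡ 239^2 = 57121 ≡ 113
488 = 256 + 128 + 64 + 32 + 8, so 270^488 ≡ 113·239·436·333·409 ≡ 25 (mod 509)
98·25 = 2450 ≡ 414 (mod 509)
414 ≡ 414 (mod 509); signature holds.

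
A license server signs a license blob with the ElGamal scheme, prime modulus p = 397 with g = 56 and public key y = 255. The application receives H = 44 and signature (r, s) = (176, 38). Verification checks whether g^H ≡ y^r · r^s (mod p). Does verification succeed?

Left side g^H mod p:
56^2 = 3136 ≡ 357
56^4 ≡ 357^2 = 127449 ≡ 12
56^8 ≡ 12^2 = 144
56^16 ≡ 144^2 = 20736 ≡ 92
56^32 ≡ 92^2 = 8464 ≡ 127
44 = 32 + 8 + 4, so 56^44 ≡ 127·144·12 ≡ 312 (mod 397)
Right side y^r · r^s mod p:
255^2 = 65025 ≡ 314
255^4 ≡ 314^2 = 98596 ≡ 140
255^8 ≡ 140^2 = 19600 ≡ 147
255^16 ≡ 147^2 = 21609 ≡ 171
255^32 ≡ 171^2 = 29241 ≡ 260
255^64 ≡ 260^2 = 67600 ≡ 110
255^128 ≡ 110^2 = 12100 ≡ 190
176 = 128 + 32 + 16, so 255^176 ≡ 190·260·171 ≡ 34 (mod 397)
176^2 = 30976 ≡ 10
176^4 ≡ 10^2 = 100
176^8 ≡ 100^2 = 10000 ≡ 75
176^16 ≡ 75^2 = 5625 ≡ 67
176^32 ≡ 67^2 = 4489 ≡ 122
38 = 32 + 4 + 2, so 176^38 ≡ 122·100·10 ≡ 121 (mod 397)
34·121 = 4114 ≡ 144 (mod 397)
312 ≠ 144, so verification fails.

fails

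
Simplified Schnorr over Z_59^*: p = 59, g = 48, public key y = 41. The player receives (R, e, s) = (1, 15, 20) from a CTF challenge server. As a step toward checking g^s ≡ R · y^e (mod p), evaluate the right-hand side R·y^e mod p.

41^2 = 1681 ≡ 29
41^4 ≡ 29^2 = 841 ≡ 15
41^8 ≡ 15^2 = 225 ≡ 48
15 = 8 + 4 + 2 + 1, so 41^15 ≡ 48·15·29·41 ≡ 49 (mod 59)
R · y^e ≡ 1·49 = 49 ≡ 49 (mod 59)

49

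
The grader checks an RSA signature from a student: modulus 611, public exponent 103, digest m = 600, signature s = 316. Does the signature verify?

does not verify

Squares mod 611: s^1≡316, s^2≡263, s^4≡126, s^8≡601, s^16≡100, s^32≡224, s^64≡74
103 = 64 + 32 + 4 + 2 + 1, so s^103 ≡ 74·224·126·263·316 ≡ 303 (mod 611)
s^103 mod 611 = 303, but m = 600.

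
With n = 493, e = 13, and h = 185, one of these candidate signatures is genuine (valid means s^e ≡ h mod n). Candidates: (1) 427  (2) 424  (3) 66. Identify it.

1

Candidate 1: Squares mod 493: 427^1≡427, 427^2≡412, 427^4≡152, 427^8≡426; 13 = 8 + 4 + 1, so 427^13 ≡ 426·152·427 ≡ 185 (mod 493)
  → matches h = 185
Candidate 2: Squares mod 493: 424^1≡424, 424^2≡324, 424^4≡460, 424^8≡103; 13 = 8 + 4 + 1, so 424^13 ≡ 103·460·424 ≡ 356 (mod 493)
Candidate 3: Squares mod 493: 66^1≡66, 66^2≡412, 66^4≡152, 66^8≡426; 13 = 8 + 4 + 1, so 66^13 ≡ 426·152·66 ≡ 308 (mod 493)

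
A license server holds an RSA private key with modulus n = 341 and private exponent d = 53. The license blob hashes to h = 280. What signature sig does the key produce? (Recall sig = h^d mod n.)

125

Squares mod 341: h^1≡280, h^2≡311, h^4≡218, h^8≡125, h^16≡280, h^32≡311
53 = 32 + 16 + 4 + 1, so h^53 ≡ 311·280·218·280 ≡ 125 (mod 341)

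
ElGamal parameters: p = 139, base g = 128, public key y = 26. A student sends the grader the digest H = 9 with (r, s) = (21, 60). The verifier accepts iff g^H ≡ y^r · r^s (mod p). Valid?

yes

Left side g^H mod p:
128^2 = 16384 ≡ 121
128^4 ≡ 121^2 = 14641 ≡ 46
128^8 ≡ 46^2 = 2116 ≡ 31
9 = 8 + 1, so 128^9 ≡ 31·128 ≡ 76 (mod 139)
Right side y^r · r^s mod p:
26^2 = 676 ≡ 120
26^4 ≡ 120^2 = 14400 ≡ 83
26^8 ≡ 83^2 = 6889 ≡ 78
26^16 ≡ 78^2 = 6084 ≡ 107
21 = 16 + 4 + 1, so 26^21 ≡ 107·83·26 ≡ 27 (mod 139)
21^2 = 441 ≡ 24
21^4 ≡ 24^2 = 576 ≡ 20
21^8 ≡ 20^2 = 400 ≡ 122
21^16 ≡ 122^2 = 14884 ≡ 11
21^32 ≡ 11^2 = 121
60 = 32 + 16 + 8 + 4, so 21^60 ≡ 121·11·122·20 ≡ 44 (mod 139)
27·44 = 1188 ≡ 76 (mod 139)
76 ≡ 76 (mod 139), so the signature is genuine.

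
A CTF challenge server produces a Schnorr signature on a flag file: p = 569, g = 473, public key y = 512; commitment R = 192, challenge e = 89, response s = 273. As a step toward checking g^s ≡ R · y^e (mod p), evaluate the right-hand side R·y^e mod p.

512^2 = 262144 ≡ 404
512^4 ≡ 404^2 = 163216 ≡ 482
512^8 ≡ 482^2 = 232324 ≡ 172
512^16 ≡ 172^2 = 29584 ≡ 565
512^32 ≡ 565^2 = 319225 ≡ 16
512^64 ≡ 16^2 = 256
89 = 64 + 16 + 8 + 1, so 512^89 ≡ 256·565·172·512 ≡ 429 (mod 569)
R · y^e ≡ 192·429 = 82368 ≡ 432 (mod 569)

432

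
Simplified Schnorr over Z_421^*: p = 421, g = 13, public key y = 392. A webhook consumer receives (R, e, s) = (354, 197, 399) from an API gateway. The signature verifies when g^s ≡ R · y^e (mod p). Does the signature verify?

does not verify

g^s mod p:
13^2 = 169
13^4 ≡ 169^2 = 28561 ≡ 354
13^8 ≡ 354^2 = 125316 ≡ 279
13^16 ≡ 279^2 = 77841 ≡ 377
13^32 ≡ 377^2 = 142129 ≡ 252
13^64 ≡ 252^2 = 63504 ≡ 354
13^128 ≡ 354^2 = 125316 ≡ 279
13^256 ≡ 279^2 = 77841 ≡ 377
399 = 256 + 128 + 8 + 4 + 2 + 1, so 13^399 ≡ 377·279·279·354·169·13 ≡ 162 (mod 421)
R · y^e mod p:
392^2 = 153664 ≡ 420
392^4 ≡ 420^2 = 176400 ≡ 1
392^8 ≡ 1^2 = 1
392^16 ≡ 1^2 = 1
392^32 ≡ 1^2 = 1
392^64 ≡ 1^2 = 1
392^128 ≡ 1^2 = 1
197 = 128 + 64 + 4 + 1, so 392^197 ≡ 1·1·1·392 ≡ 392 (mod 421)
354·392 = 138768 ≡ 259 (mod 421)
162 ≠ 259; the check fails.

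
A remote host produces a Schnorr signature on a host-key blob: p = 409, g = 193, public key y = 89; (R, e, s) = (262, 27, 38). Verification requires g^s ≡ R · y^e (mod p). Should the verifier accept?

accept

g^s mod p:
193^2 = 37249 ≡ 30
193^4 ≡ 30^2 = 900 ≡ 82
193^8 ≡ 82^2 = 6724 ≡ 180
193^16 ≡ 180^2 = 32400 ≡ 89
193^32 ≡ 89^2 = 7921 ≡ 150
38 = 32 + 4 + 2, so 193^38 ≡ 150·82·30 ≡ 82 (mod 409)
R · y^e mod p:
89^2 = 7921 ≡ 150
89^4 ≡ 150^2 = 22500 ≡ 5
89^8 ≡ 5^2 = 25
89^16 ≡ 25^2 = 625 ≡ 216
27 = 16 + 8 + 2 + 1, so 89^27 ≡ 216·25·150·89 ≡ 69 (mod 409)
262·69 = 18078 ≡ 82 (mod 409)
82 ≡ 82 (mod 409); signature holds.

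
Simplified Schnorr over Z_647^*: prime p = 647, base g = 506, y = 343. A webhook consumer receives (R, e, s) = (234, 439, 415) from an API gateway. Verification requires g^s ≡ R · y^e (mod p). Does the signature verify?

verifies

g^s mod p:
506^415 mod 647 = 271
R · y^e mod p:
343^439 mod 647 = 203
234·203 = 47502 ≡ 271 (mod 647)
271 ≡ 271 (mod 647); signature holds.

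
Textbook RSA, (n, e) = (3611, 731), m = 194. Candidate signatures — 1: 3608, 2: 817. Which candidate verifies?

1

Candidate 1: 3608^2 = 13017664 ≡ 9; 3608^4 ≡ 9^2 = 81; 3608^8 ≡ 81^2 = 6561 ≡ 2950; 3608^16 ≡ 2950^2 = 8702500 ≡ 3601; 3608^32 ≡ 3601^2 = 12967201 ≡ 100; 3608^64 ≡ 100^2 = 10000 ≡ 2778; 3608^128 ≡ 2778^2 = 7717284 ≡ 577; 3608^256 ≡ 577^2 = 332929 ≡ 717; 3608^512 ≡ 717^2 = 514089 ≡ 1327; 731 = 512 + 128 + 64 + 16 + 8 + 2 + 1, so 3608^731 ≡ 1327·577·2778·3601·2950·9·3608 ≡ 194 (mod 3611)
  → matches m = 194
Candidate 2: 817^2 = 667489 ≡ 3065; 817^4 ≡ 3065^2 = 9394225 ≡ 2014; 817^8 ≡ 2014^2 = 4056196 ≡ 1043; 817^16 ≡ 1043^2 = 1087849 ≡ 938; 817^32 ≡ 938^2 = 879844 ≡ 2371; 817^64 ≡ 2371^2 = 5621641 ≡ 2925; 817^128 ≡ 2925^2 = 8555625 ≡ 1166; 817^256 ≡ 1166^2 = 1359556 ≡ 1820; 817^512 ≡ 1820^2 = 3312400 ≡ 1113; 731 = 512 + 128 + 64 + 16 + 8 + 2 + 1, so 817^731 ≡ 1113·1166·2925·938·1043·3065·817 ≡ 1996 (mod 3611)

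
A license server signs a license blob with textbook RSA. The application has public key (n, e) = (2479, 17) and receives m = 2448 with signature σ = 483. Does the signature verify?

does not verify

σ^2 ≡ 483^2 = 233289 ≡ 263
σ^4 ≡ 263^2 = 69169 ≡ 2236
σ^8 ≡ 2236^2 = 4999696 ≡ 2032
σ^16 ≡ 2032^2 = 4129024 ≡ 1489
17 = 16 + 1, so σ^17 ≡ 1489·483 ≡ 277 (mod 2479)
The recovered value 277 does not match the digest 2448.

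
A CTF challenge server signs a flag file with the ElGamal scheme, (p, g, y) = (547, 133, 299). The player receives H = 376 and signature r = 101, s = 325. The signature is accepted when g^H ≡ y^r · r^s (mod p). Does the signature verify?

verifies

Left side g^H mod p:
133^376 mod 547 = 154
Right side y^r · r^s mod p:
299^101 mod 547 = 462
101^325 mod 547 = 365
462·365 = 168630 ≡ 154 (mod 547)
154 ≡ 154 (mod 547), so the signature is genuine.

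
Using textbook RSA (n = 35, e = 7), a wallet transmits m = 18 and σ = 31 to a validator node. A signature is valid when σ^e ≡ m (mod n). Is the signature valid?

σ^2 ≡ 31^2 = 961 ≡ 16
σ^4 ≡ 16^2 = 256 ≡ 11
7 = 4 + 2 + 1, so σ^7 ≡ 11·16·31 ≡ 31 (mod 35)
σ^7 mod 35 = 31, but m = 18.

invalid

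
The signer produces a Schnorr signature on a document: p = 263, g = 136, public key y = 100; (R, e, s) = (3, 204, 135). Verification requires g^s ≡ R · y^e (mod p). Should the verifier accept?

accept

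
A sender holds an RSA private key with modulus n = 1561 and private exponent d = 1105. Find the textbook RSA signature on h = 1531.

h^2 ≡ 1531^2 = 2343961 ≡ 900
h^4 ≡ 900^2 = 810000 ≡ 1402
h^8 ≡ 1402^2 = 1965604 ≡ 305
h^16 ≡ 305^2 = 93025 ≡ 926
h^32 ≡ 926^2 = 857476 ≡ 487
h^64 ≡ 487^2 = 237169 ≡ 1458
h^128 ≡ 1458^2 = 2125764 ≡ 1243
h^256 ≡ 1243^2 = 1545049 ≡ 1220
h^512 ≡ 1220^2 = 1488400 ≡ 767
h^1024 ≡ 767^2 = 588289 ≡ 1353
1105 = 1024 + 64 + 16 + 1, so h^1105 ≡ 1353·1458·926·1531 ≡ 628 (mod 1561)

628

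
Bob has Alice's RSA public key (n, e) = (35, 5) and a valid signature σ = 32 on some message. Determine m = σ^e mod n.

2

σ^5 mod 35 = 2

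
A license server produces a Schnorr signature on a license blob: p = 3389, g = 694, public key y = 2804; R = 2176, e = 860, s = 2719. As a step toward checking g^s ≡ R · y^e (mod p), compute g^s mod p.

31

694^2 = 481636 ≡ 398
694^4 ≡ 398^2 = 158404 ≡ 2510
694^8 ≡ 2510^2 = 6300100 ≡ 3338
694^16 ≡ 3338^2 = 11142244 ≡ 2601
694^32 ≡ 2601^2 = 6765201 ≡ 757
694^64 ≡ 757^2 = 573049 ≡ 308
694^128 ≡ 308^2 = 94864 ≡ 3361
694^256 ≡ 3361^2 = 11296321 ≡ 784
694^512 ≡ 784^2 = 614656 ≡ 1247
694^1024 ≡ 1247^2 = 1555009 ≡ 2847
694^2048 ≡ 2847^2 = 8105409 ≡ 2310
2719 = 2048 + 512 + 128 + 16 + 8 + 4 + 2 + 1, so 694^2719 ≡ 2310·1247·3361·2601·3338·2510·398·694 ≡ 31 (mod 3389)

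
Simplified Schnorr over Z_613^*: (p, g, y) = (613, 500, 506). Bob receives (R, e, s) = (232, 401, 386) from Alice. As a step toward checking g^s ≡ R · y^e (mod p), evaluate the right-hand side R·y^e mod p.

506^2 = 256036 ≡ 415
506^4 ≡ 415^2 = 172225 ≡ 585
506^8 ≡ 585^2 = 342225 ≡ 171
506^16 ≡ 171^2 = 29241 ≡ 430
506^32 ≡ 430^2 = 184900 ≡ 387
506^64 ≡ 387^2 = 149769 ≡ 197
506^128 ≡ 197^2 = 38809 ≡ 190
506^256 ≡ 190^2 = 36100 ≡ 546
401 = 256 + 128 + 16 + 1, so 506^401 ≡ 546·190·430·506 ≡ 512 (mod 613)
R · y^e ≡ 232·512 = 118784 ≡ 475 (mod 613)

475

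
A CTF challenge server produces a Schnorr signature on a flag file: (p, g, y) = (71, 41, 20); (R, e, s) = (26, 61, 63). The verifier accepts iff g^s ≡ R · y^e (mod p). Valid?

g^s mod p:
41^2 = 1681 ≡ 48
41^4 ≡ 48^2 = 2304 ≡ 32
41^8 ≡ 32^2 = 1024 ≡ 30
41^16 ≡ 30^2 = 900 ≡ 48
41^32 ≡ 48^2 = 2304 ≡ 32
63 = 32 + 16 + 8 + 4 + 2 + 1, so 41^63 ≡ 32·48·30·32·48·41 ≡ 70 (mod 71)
R · y^e mod p:
20^2 = 400 ≡ 45
20^4 ≡ 45^2 = 2025 ≡ 37
20^8 ≡ 37^2 = 1369 ≡ 20
20^16 ≡ 20^2 = 400 ≡ 45
20^32 ≡ 45^2 = 2025 ≡ 37
61 = 32 + 16 + 8 + 4 + 1, so 20^61 ≡ 37·45·20·37·20 ≡ 30 (mod 71)
26·30 = 780 ≡ 70 (mod 71)
70 ≡ 70 (mod 71); signature holds.

yes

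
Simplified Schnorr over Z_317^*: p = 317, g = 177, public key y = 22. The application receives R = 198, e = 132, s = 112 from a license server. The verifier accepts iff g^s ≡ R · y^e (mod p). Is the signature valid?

invalid

g^s mod p:
Squares mod 317: 177^1≡177, 177^2≡263, 177^4≡63, 177^8≡165, 177^16≡280, 177^32≡101, 177^64≡57
112 = 64 + 32 + 16, so 177^112 ≡ 57·101·280 ≡ 15 (mod 317)
R · y^e mod p:
Squares mod 317: 22^1≡22, 22^2≡167, 22^4≡310, 22^8≡49, 22^16≡182, 22^32≡156, 22^64≡244, 22^128≡257
132 = 128 + 4, so 22^132 ≡ 257·310 ≡ 103 (mod 317)
198·103 = 20394 ≡ 106 (mod 317)
15 ≠ 106; the check fails.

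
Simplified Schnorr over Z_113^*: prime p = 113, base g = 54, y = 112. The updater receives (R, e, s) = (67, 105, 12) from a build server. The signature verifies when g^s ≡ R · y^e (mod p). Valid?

no

g^s mod p:
54^12 mod 113 = 111
R · y^e mod p:
112^105 mod 113 = 112
67·112 = 7504 ≡ 46 (mod 113)
111 ≠ 46; the check fails.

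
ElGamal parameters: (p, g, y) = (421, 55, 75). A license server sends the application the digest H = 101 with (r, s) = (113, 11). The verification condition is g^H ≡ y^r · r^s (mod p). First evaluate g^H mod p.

113

55^2 = 3025 ≡ 78
55^4 ≡ 78^2 = 6084 ≡ 190
55^8 ≡ 190^2 = 36100 ≡ 315
55^16 ≡ 315^2 = 99225 ≡ 290
55^32 ≡ 290^2 = 84100 ≡ 321
55^64 ≡ 321^2 = 103041 ≡ 317
101 = 64 + 32 + 4 + 1, so 55^101 ≡ 317·321·190·55 ≡ 113 (mod 421)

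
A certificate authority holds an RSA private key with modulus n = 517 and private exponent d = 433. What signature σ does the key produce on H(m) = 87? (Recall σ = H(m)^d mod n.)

Squares mod 517: (H(m))^1≡87, (H(m))^2≡331, (H(m))^4≡474, (H(m))^8≡298, (H(m))^16≡397, (H(m))^32≡441, (H(m))^64≡89, (H(m))^128≡166, (H(m))^256≡155
433 = 256 + 128 + 32 + 16 + 1, so (H(m))^433 ≡ 155·166·441·397·87 ≡ 505 (mod 517)

505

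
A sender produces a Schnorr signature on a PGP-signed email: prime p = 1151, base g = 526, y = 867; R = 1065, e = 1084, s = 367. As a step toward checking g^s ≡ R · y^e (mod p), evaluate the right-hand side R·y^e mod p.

Squares mod 1151: 867^1≡867, 867^2≡86, 867^4≡490, 867^8≡692, 867^16≡48, 867^32≡2, 867^64≡4, 867^128≡16, 867^256≡256, 867^512≡1080, 867^1024≡437
1084 = 1024 + 32 + 16 + 8 + 4, so 867^1084 ≡ 437·2·48·692·490 ≡ 619 (mod 1151)
R · y^e ≡ 1065·619 = 659235 ≡ 863 (mod 1151)

863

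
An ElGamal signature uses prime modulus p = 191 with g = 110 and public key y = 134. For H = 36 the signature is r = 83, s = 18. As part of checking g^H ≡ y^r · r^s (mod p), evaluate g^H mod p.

72

110^2 = 12100 ≡ 67
110^4 ≡ 67^2 = 4489 ≡ 96
110^8 ≡ 96^2 = 9216 ≡ 48
110^16 ≡ 48^2 = 2304 ≡ 12
110^32 ≡ 12^2 = 144
36 = 32 + 4, so 110^36 ≡ 144·96 ≡ 72 (mod 191)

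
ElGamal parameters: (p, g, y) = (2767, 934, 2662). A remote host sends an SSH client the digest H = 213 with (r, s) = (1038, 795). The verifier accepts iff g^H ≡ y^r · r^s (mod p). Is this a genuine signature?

Left side g^H mod p:
934^2 = 872356 ≡ 751
934^4 ≡ 751^2 = 564001 ≡ 2300
934^8 ≡ 2300^2 = 5290000 ≡ 2263
934^16 ≡ 2263^2 = 5121169 ≡ 2219
934^32 ≡ 2219^2 = 4923961 ≡ 1468
934^64 ≡ 1468^2 = 2155024 ≡ 2298
934^128 ≡ 2298^2 = 5280804 ≡ 1368
213 = 128 + 64 + 16 + 4 + 1, so 934^213 ≡ 1368·2298·2219·2300·934 ≡ 689 (mod 2767)
Right side y^r · r^s mod p:
2662^2 = 7086244 ≡ 2724
2662^4 ≡ 2724^2 = 7420176 ≡ 1849
2662^8 ≡ 1849^2 = 3418801 ≡ 1556
2662^16 ≡ 1556^2 = 2421136 ≡ 11
2662^32 ≡ 11^2 = 121
2662^64 ≡ 121^2 = 14641 ≡ 806
2662^128 ≡ 806^2 = 649636 ≡ 2158
2662^256 ≡ 2158^2 = 4656964 ≡ 103
2662^512 ≡ 103^2 = 10609 ≡ 2308
2662^1024 ≡ 2308^2 = 5326864 ≡ 389
1038 = 1024 + 8 + 4 + 2, so 2662^1038 ≡ 389·1556·1849·2724 ≡ 2024 (mod 2767)
1038^2 = 1077444 ≡ 1081
1038^4 ≡ 1081^2 = 1168561 ≡ 887
1038^8 ≡ 887^2 = 786769 ≡ 941
1038^16 ≡ 941^2 = 885481 ≡ 41
1038^32 ≡ 41^2 = 1681
1038^64 ≡ 1681^2 = 2825761 ≡ 654
1038^128 ≡ 654^2 = 427716 ≡ 1598
1038^256 ≡ 1598^2 = 2553604 ≡ 2430
1038^512 ≡ 2430^2 = 5904900 ≡ 122
795 = 512 + 256 + 16 + 8 + 2 + 1, so 1038^795 ≡ 122·2430·41·941·1081·1038 ≡ 1297 (mod 2767)
2024·1297 = 2625128 ≡ 2012 (mod 2767)
689 ≠ 2012, so verification fails.

forged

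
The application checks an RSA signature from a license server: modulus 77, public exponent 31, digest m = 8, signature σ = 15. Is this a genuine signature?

σ^31 mod 77 = 15
The recovered value 15 does not match the digest 8.

forged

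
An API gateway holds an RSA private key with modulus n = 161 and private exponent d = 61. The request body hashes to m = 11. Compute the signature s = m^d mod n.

60

m^61 mod 161 = 60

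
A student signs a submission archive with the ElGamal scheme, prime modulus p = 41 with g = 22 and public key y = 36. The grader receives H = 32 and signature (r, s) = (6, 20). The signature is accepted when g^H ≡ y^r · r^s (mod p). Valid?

no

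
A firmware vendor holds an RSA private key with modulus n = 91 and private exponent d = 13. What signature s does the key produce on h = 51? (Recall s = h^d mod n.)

h^2 ≡ 51^2 = 2601 ≡ 53
h^4 ≡ 53^2 = 2809 ≡ 79
h^8 ≡ 79^2 = 6241 ≡ 53
13 = 8 + 4 + 1, so h^13 ≡ 53·79·51 ≡ 51 (mod 91)

51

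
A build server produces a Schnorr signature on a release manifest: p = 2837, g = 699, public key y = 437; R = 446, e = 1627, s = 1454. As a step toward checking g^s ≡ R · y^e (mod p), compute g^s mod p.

784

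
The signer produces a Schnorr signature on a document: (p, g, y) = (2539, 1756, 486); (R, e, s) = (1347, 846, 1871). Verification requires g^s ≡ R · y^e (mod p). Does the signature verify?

verifies

g^s mod p:
Squares mod 2539: 1756^1≡1756, 1756^2≡1190, 1756^4≡1877, 1756^8≡1536, 1756^16≡565, 1756^32≡1850, 1756^64≡2467, 1756^128≡106, 1756^256≡1080, 1756^512≡999, 1756^1024≡174
1871 = 1024 + 512 + 256 + 64 + 8 + 4 + 2 + 1, so 1756^1871 ≡ 174·999·1080·2467·1536·1877·1190·1756 ≡ 328 (mod 2539)
R · y^e mod p:
Squares mod 2539: 486^1≡486, 486^2≡69, 486^4≡2222, 486^8≡1468, 486^16≡1952, 486^32≡1804, 486^64≡1957, 486^128≡1037, 486^256≡1372, 486^512≡985
846 = 512 + 256 + 64 + 8 + 4 + 2, so 486^846 ≡ 985·1372·1957·1468·2222·69 ≡ 2232 (mod 2539)
1347·2232 = 3006504 ≡ 328 (mod 2539)
328 ≡ 328 (mod 2539); signature holds.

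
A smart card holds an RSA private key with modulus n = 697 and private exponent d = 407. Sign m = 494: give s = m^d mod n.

Squares mod 697: m^1≡494, m^2≡86, m^4≡426, m^8≡256, m^16≡18, m^32≡324, m^64≡426, m^128≡256, m^256≡18
407 = 256 + 128 + 16 + 4 + 2 + 1, so m^407 ≡ 18·256·18·426·86·494 ≡ 579 (mod 697)

579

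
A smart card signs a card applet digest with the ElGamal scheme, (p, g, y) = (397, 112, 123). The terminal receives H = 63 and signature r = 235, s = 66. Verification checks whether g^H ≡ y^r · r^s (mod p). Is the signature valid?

valid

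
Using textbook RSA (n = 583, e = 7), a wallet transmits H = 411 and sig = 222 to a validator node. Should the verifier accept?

sig^2 ≡ 222^2 = 49284 ≡ 312
sig^4 ≡ 312^2 = 97344 ≡ 566
7 = 4 + 2 + 1, so sig^7 ≡ 566·312·222 ≡ 172 (mod 583)
The recovered value 172 does not match the digest 411.

reject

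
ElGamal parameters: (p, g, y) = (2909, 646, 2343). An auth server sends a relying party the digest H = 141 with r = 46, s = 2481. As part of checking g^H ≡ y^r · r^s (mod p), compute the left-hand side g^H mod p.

2823

646^141 mod 2909 = 2823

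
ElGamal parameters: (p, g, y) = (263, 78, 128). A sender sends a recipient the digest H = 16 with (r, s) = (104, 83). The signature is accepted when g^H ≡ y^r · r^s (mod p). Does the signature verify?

does not verify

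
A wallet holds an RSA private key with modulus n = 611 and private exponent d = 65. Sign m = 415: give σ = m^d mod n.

m^2 ≡ 415^2 = 172225 ≡ 534
m^4 ≡ 534^2 = 285156 ≡ 430
m^8 ≡ 430^2 = 184900 ≡ 378
m^16 ≡ 378^2 = 142884 ≡ 521
m^32 ≡ 521^2 = 271441 ≡ 157
m^64 ≡ 157^2 = 24649 ≡ 209
65 = 64 + 1, so m^65 ≡ 209·415 ≡ 584 (mod 611)

584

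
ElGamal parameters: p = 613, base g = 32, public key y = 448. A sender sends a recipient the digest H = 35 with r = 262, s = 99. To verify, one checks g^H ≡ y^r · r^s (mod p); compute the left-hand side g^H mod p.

32^2 = 1024 ≡ 411
32^4 ≡ 411^2 = 168921 ≡ 346
32^8 ≡ 346^2 = 119716 ≡ 181
32^16 ≡ 181^2 = 32761 ≡ 272
32^32 ≡ 272^2 = 73984 ≡ 424
35 = 32 + 2 + 1, so 32^35 ≡ 424·411·32 ≡ 600 (mod 613)

600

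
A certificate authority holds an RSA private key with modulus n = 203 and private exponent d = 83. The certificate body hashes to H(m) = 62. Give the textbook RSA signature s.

Squares mod 203: (H(m))^1≡62, (H(m))^2≡190, (H(m))^4≡169, (H(m))^8≡141, (H(m))^16≡190, (H(m))^32≡169, (H(m))^64≡141
83 = 64 + 16 + 2 + 1, so (H(m))^83 ≡ 141·190·190·62 ≡ 167 (mod 203)

167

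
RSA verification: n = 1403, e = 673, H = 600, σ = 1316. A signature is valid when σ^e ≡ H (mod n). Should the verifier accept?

reject

Squares mod 1403: σ^1≡1316, σ^2≡554, σ^4≡1062, σ^8≡1235, σ^16≡164, σ^32≡239, σ^64≡1001, σ^128≡259, σ^256≡1140, σ^512≡422
673 = 512 + 128 + 32 + 1, so σ^673 ≡ 422·259·239·1316 ≡ 803 (mod 1403)
σ^673 mod 1403 = 803, but H = 600.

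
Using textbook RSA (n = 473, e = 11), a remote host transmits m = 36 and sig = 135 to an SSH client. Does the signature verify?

sig^11 mod 473 = 36
36 = m, so the signature checks out.

verifies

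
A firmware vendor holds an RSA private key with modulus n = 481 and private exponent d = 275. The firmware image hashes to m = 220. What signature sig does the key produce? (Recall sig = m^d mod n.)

402

m^2 ≡ 220^2 = 48400 ≡ 300
m^4 ≡ 300^2 = 90000 ≡ 53
m^8 ≡ 53^2 = 2809 ≡ 404
m^16 ≡ 404^2 = 163216 ≡ 157
m^32 ≡ 157^2 = 24649 ≡ 118
m^64 ≡ 118^2 = 13924 ≡ 456
m^128 ≡ 456^2 = 207936 ≡ 144
m^256 ≡ 144^2 = 20736 ≡ 53
275 = 256 + 16 + 2 + 1, so m^275 ≡ 53·157·300·220 ≡ 402 (mod 481)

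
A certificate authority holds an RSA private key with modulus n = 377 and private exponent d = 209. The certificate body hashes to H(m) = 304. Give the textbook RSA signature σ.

31

(H(m))^2 ≡ 304^2 = 92416 ≡ 51
(H(m))^4 ≡ 51^2 = 2601 ≡ 339
(H(m))^8 ≡ 339^2 = 114921 ≡ 313
(H(m))^16 ≡ 313^2 = 97969 ≡ 326
(H(m))^32 ≡ 326^2 = 106276 ≡ 339
(H(m))^64 ≡ 339^2 = 114921 ≡ 313
(H(m))^128 ≡ 313^2 = 97969 ≡ 326
209 = 128 + 64 + 16 + 1, so (H(m))^209 ≡ 326·313·326·304 ≡ 31 (mod 377)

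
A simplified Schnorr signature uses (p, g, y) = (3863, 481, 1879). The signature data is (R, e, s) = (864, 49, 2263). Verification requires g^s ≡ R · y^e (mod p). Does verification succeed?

g^s mod p:
Squares mod 3863: 481^1≡481, 481^2≡3444, 481^4≡1726, 481^8≡703, 481^16≡3608, 481^32≡3217, 481^64≡112, 481^128≡955, 481^256≡357, 481^512≡3833, 481^1024≡900, 481^2048≡2633
2263 = 2048 + 128 + 64 + 16 + 4 + 2 + 1, so 481^2263 ≡ 2633·955·112·3608·1726·3444·481 ≡ 3090 (mod 3863)
R · y^e mod p:
Squares mod 3863: 1879^1≡1879, 1879^2≡3722, 1879^4≡566, 1879^8≡3590, 1879^16≡1132, 1879^32≡2771
49 = 32 + 16 + 1, so 1879^49 ≡ 2771·1132·1879 ≡ 3023 (mod 3863)
864·3023 = 2611872 ≡ 484 (mod 3863)
3090 ≠ 484; the check fails.

fails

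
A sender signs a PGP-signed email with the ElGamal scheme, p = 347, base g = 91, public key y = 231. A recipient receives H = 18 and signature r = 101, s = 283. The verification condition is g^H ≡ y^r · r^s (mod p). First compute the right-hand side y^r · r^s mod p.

231^2 = 53361 ≡ 270
231^4 ≡ 270^2 = 72900 ≡ 30
231^8 ≡ 30^2 = 900 ≡ 206
231^16 ≡ 206^2 = 42436 ≡ 102
231^32 ≡ 102^2 = 10404 ≡ 341
231^64 ≡ 341^2 = 116281 ≡ 36
101 = 64 + 32 + 4 + 1, so 231^101 ≡ 36·341·30·231 ≡ 78 (mod 347)
101^2 = 10201 ≡ 138
101^4 ≡ 138^2 = 19044 ≡ 306
101^8 ≡ 306^2 = 93636 ≡ 293
101^16 ≡ 293^2 = 85849 ≡ 140
101^32 ≡ 140^2 = 19600 ≡ 168
101^64 ≡ 168^2 = 28224 ≡ 117
101^128 ≡ 117^2 = 13689 ≡ 156
101^256 ≡ 156^2 = 24336 ≡ 46
283 = 256 + 16 + 8 + 2 + 1, so 101^283 ≡ 46·140·293·138·101 ≡ 336 (mod 347)
y^r · r^s ≡ 78·336 = 26208 ≡ 183 (mod 347)

183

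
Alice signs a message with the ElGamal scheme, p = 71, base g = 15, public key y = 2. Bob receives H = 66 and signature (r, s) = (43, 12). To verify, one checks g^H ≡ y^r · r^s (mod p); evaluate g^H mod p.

15^2 = 225 ≡ 12
15^4 ≡ 12^2 = 144 ≡ 2
15^8 ≡ 2^2 = 4
15^16 ≡ 4^2 = 16
15^32 ≡ 16^2 = 256 ≡ 43
15^64 ≡ 43^2 = 1849 ≡ 3
66 = 64 + 2, so 15^66 ≡ 3·12 ≡ 36 (mod 71)

36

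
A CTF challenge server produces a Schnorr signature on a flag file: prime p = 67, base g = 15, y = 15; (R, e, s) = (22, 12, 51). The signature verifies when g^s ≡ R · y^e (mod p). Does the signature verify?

g^s mod p:
15^2 = 225 ≡ 24
15^4 ≡ 24^2 = 576 ≡ 40
15^8 ≡ 40^2 = 1600 ≡ 59
15^16 ≡ 59^2 = 3481 ≡ 64
15^32 ≡ 64^2 = 4096 ≡ 9
51 = 32 + 16 + 2 + 1, so 15^51 ≡ 9·64·24·15 ≡ 62 (mod 67)
R · y^e mod p:
15^2 = 225 ≡ 24
15^4 ≡ 24^2 = 576 ≡ 40
15^8 ≡ 40^2 = 1600 ≡ 59
12 = 8 + 4, so 15^12 ≡ 59·40 ≡ 15 (mod 67)
22·15 = 330 ≡ 62 (mod 67)
62 ≡ 62 (mod 67); signature holds.

verifies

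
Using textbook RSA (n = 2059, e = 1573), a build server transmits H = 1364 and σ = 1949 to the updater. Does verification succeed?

fails

σ^2 ≡ 1949^2 = 3798601 ≡ 1805
σ^4 ≡ 1805^2 = 3258025 ≡ 687
σ^8 ≡ 687^2 = 471969 ≡ 458
σ^16 ≡ 458^2 = 209764 ≡ 1805
σ^32 ≡ 1805^2 = 3258025 ≡ 687
σ^64 ≡ 687^2 = 471969 ≡ 458
σ^128 ≡ 458^2 = 209764 ≡ 1805
σ^256 ≡ 1805^2 = 3258025 ≡ 687
σ^512 ≡ 687^2 = 471969 ≡ 458
σ^1024 ≡ 458^2 = 209764 ≡ 1805
1573 = 1024 + 512 + 32 + 4 + 1, so σ^1573 ≡ 1805·458·687·687·1949 ≡ 613 (mod 2059)
σ^1573 mod 2059 = 613, but H = 1364.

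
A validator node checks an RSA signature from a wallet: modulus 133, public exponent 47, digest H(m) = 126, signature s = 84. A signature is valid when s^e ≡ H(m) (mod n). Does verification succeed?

s^47 mod 133 = 126
126 = H(m), so the signature checks out.

passes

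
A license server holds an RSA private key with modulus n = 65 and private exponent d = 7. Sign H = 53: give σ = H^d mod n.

27

H^7 mod 65 = 27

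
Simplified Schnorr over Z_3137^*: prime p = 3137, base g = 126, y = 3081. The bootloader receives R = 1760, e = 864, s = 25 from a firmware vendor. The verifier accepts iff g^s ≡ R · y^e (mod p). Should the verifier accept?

g^s mod p:
Squares mod 3137: 126^1≡126, 126^2≡191, 126^4≡1974, 126^8≡522, 126^16≡2702
25 = 16 + 8 + 1, so 126^25 ≡ 2702·522·126 ≡ 1757 (mod 3137)
R · y^e mod p:
Squares mod 3137: 3081^1≡3081, 3081^2≡3136, 3081^4≡1, 3081^8≡1, 3081^16≡1, 3081^32≡1, 3081^64≡1, 3081^128≡1, 3081^256≡1, 3081^512≡1
864 = 512 + 256 + 64 + 32, so 3081^864 ≡ 1·1·1·1 ≡ 1 (mod 3137)
1760·1 = 1760 ≡ 1760 (mod 3137)
1757 ≠ 1760; the check fails.

reject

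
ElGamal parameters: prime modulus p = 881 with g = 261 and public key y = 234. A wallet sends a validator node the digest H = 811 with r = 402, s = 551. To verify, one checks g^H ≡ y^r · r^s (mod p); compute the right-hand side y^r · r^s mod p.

867

234^2 = 54756 ≡ 134
234^4 ≡ 134^2 = 17956 ≡ 336
234^8 ≡ 336^2 = 112896 ≡ 128
234^16 ≡ 128^2 = 16384 ≡ 526
234^32 ≡ 526^2 = 276676 ≡ 42
234^64 ≡ 42^2 = 1764 ≡ 2
234^128 ≡ 2^2 = 4
234^256 ≡ 4^2 = 16
402 = 256 + 128 + 16 + 2, so 234^402 ≡ 16·4·526·134 ≡ 256 (mod 881)
402^2 = 161604 ≡ 381
402^4 ≡ 381^2 = 145161 ≡ 677
402^8 ≡ 677^2 = 458329 ≡ 209
402^16 ≡ 209^2 = 43681 ≡ 512
402^32 ≡ 512^2 = 262144 ≡ 487
402^64 ≡ 487^2 = 237169 ≡ 180
402^128 ≡ 180^2 = 32400 ≡ 684
402^256 ≡ 684^2 = 467856 ≡ 45
402^512 ≡ 45^2 = 2025 ≡ 263
551 = 512 + 32 + 4 + 2 + 1, so 402^551 ≡ 263·487·677·381·402 ≡ 819 (mod 881)
y^r · r^s ≡ 256·819 = 209664 ≡ 867 (mod 881)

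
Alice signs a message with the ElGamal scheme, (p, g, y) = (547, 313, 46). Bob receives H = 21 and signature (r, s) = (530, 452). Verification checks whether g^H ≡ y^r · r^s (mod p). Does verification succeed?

fails

Left side g^H mod p:
Squares mod 547: 313^1≡313, 313^2≡56, 313^4≡401, 313^8≡530, 313^16≡289
21 = 16 + 4 + 1, so 313^21 ≡ 289·401·313 ≡ 46 (mod 547)
Right side y^r · r^s mod p:
Squares mod 547: 46^1≡46, 46^2≡475, 46^4≡261, 46^8≡293, 46^16≡517, 46^32≡353, 46^64≡440, 46^128≡509, 46^256≡350, 46^512≡519
530 = 512 + 16 + 2, so 46^530 ≡ 519·517·475 ≡ 237 (mod 547)
Squares mod 547: 530^1≡530, 530^2≡289, 530^4≡377, 530^8≡456, 530^16≡76, 530^32≡306, 530^64≡99, 530^128≡502, 530^256≡384
452 = 256 + 128 + 64 + 4, so 530^452 ≡ 384·502·99·377 ≡ 4 (mod 547)
237·4 = 948 ≡ 401 (mod 547)
46 ≠ 401, so verification fails.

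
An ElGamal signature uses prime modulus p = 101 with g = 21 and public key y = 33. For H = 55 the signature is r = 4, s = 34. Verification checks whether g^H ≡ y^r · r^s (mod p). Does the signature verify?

does not verify

Left side g^H mod p:
21^55 mod 101 = 65
Right side y^r · r^s mod p:
33^4 mod 101 = 80
4^34 mod 101 = 52
80·52 = 4160 ≡ 19 (mod 101)
65 ≠ 19, so verification fails.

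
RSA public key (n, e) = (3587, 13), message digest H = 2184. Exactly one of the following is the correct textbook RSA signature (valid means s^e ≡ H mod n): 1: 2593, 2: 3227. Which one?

1

Candidate 1: 2593^2 = 6723649 ≡ 1611; 2593^4 ≡ 1611^2 = 2595321 ≡ 1920; 2593^8 ≡ 1920^2 = 3686400 ≡ 2551; 13 = 8 + 4 + 1, so 2593^13 ≡ 2551·1920·2593 ≡ 2184 (mod 3587)
  → matches H = 2184
Candidate 2: 3227^2 = 10413529 ≡ 468; 3227^4 ≡ 468^2 = 219024 ≡ 217; 3227^8 ≡ 217^2 = 47089 ≡ 458; 13 = 8 + 4 + 1, so 3227^13 ≡ 458·217·3227 ≡ 1365 (mod 3587)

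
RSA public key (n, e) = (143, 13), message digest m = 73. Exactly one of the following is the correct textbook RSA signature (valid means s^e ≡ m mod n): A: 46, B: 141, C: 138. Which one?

C

Candidate A: Squares mod 143: 46^1≡46, 46^2≡114, 46^4≡126, 46^8≡3; 13 = 8 + 4 + 1, so 46^13 ≡ 3·126·46 ≡ 85 (mod 143)
Candidate B: Squares mod 143: 141^1≡141, 141^2≡4, 141^4≡16, 141^8≡113; 13 = 8 + 4 + 1, so 141^13 ≡ 113·16·141 ≡ 102 (mod 143)
Candidate C: Squares mod 143: 138^1≡138, 138^2≡25, 138^4≡53, 138^8≡92; 13 = 8 + 4 + 1, so 138^13 ≡ 92·53·138 ≡ 73 (mod 143)
  → matches m = 73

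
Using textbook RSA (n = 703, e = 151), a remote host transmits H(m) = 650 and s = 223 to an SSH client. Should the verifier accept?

reject

Squares mod 703: s^1≡223, s^2≡519, s^4≡112, s^8≡593, s^16≡149, s^32≡408, s^64≡556, s^128≡519
151 = 128 + 16 + 4 + 2 + 1, so s^151 ≡ 519·149·112·519·223 ≡ 630 (mod 703)
The recovered value 630 does not match the digest 650.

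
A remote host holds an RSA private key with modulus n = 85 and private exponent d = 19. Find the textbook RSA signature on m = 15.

m^2 ≡ 15^2 = 225 ≡ 55
m^4 ≡ 55^2 = 3025 ≡ 50
m^8 ≡ 50^2 = 2500 ≡ 35
m^16 ≡ 35^2 = 1225 ≡ 35
19 = 16 + 2 + 1, so m^19 ≡ 35·55·15 ≡ 60 (mod 85)

60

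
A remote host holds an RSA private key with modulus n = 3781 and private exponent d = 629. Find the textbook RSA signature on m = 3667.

Squares mod 3781: m^1≡3667, m^2≡1653, m^4≡2527, m^8≡3401, m^16≡722, m^32≡3287, m^64≡2052, m^128≡2451, m^256≡3173, m^512≡2907
629 = 512 + 64 + 32 + 16 + 4 + 1, so m^629 ≡ 2907·2052·3287·722·2527·3667 ≡ 2128 (mod 3781)

2128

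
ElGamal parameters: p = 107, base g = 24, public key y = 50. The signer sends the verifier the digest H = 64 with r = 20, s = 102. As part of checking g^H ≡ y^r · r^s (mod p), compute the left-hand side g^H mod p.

Squares mod 107: 24^1≡24, 24^2≡41, 24^4≡76, 24^8≡105, 24^16≡4, 24^32≡16, 24^64≡42
24^64 ≡ 42 (mod 107)

42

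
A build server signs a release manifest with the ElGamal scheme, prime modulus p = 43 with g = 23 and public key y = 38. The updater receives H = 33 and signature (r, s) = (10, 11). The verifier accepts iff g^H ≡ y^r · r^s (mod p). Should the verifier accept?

accept

Left side g^H mod p:
23^2 = 529 ≡ 13
23^4 ≡ 13^2 = 169 ≡ 40
23^8 ≡ 40^2 = 1600 ≡ 9
23^16 ≡ 9^2 = 81 ≡ 38
23^32 ≡ 38^2 = 1444 ≡ 25
33 = 32 + 1, so 23^33 ≡ 25·23 ≡ 16 (mod 43)
Right side y^r · r^s mod p:
38^2 = 1444 ≡ 25
38^4 ≡ 25^2 = 625 ≡ 23
38^8 ≡ 23^2 = 529 ≡ 13
10 = 8 + 2, so 38^10 ≡ 13·25 ≡ 24 (mod 43)
10^2 = 100 ≡ 14
10^4 ≡ 14^2 = 196 ≡ 24
10^8 ≡ 24^2 = 576 ≡ 17
11 = 8 + 2 + 1, so 10^11 ≡ 17·14·10 ≡ 15 (mod 43)
24·15 = 360 ≡ 16 (mod 43)
16 ≡ 16 (mod 43), so the signature is genuine.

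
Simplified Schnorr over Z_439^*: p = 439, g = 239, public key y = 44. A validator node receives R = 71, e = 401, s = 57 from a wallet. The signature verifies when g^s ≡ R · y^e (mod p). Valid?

g^s mod p:
239^2 = 57121 ≡ 51
239^4 ≡ 51^2 = 2601 ≡ 406
239^8 ≡ 406^2 = 164836 ≡ 211
239^16 ≡ 211^2 = 44521 ≡ 182
239^32 ≡ 182^2 = 33124 ≡ 199
57 = 32 + 16 + 8 + 1, so 239^57 ≡ 199·182·211·239 ≡ 411 (mod 439)
R · y^e mod p:
44^2 = 1936 ≡ 180
44^4 ≡ 180^2 = 32400 ≡ 353
44^8 ≡ 353^2 = 124609 ≡ 372
44^16 ≡ 372^2 = 138384 ≡ 99
44^32 ≡ 99^2 = 9801 ≡ 143
44^64 ≡ 143^2 = 20449 ≡ 255
44^128 ≡ 255^2 = 65025 ≡ 53
44^256 ≡ 53^2 = 2809 ≡ 175
401 = 256 + 128 + 16 + 1, so 44^401 ≡ 175·53·99·44 ≡ 291 (mod 439)
71·291 = 20661 ≡ 28 (mod 439)
411 ≠ 28; the check fails.

no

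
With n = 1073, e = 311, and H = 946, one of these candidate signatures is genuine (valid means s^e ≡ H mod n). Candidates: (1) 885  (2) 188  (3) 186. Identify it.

Candidate 1: Squares mod 1073: 885^1≡885, 885^2≡1008, 885^4≡1006, 885^8≡197, 885^16≡181, 885^32≡571, 885^64≡922, 885^128≡268, 885^256≡1006; 311 = 256 + 32 + 16 + 4 + 2 + 1, so 885^311 ≡ 1006·571·181·1006·1008·885 ≡ 127 (mod 1073)
Candidate 2: Squares mod 1073: 188^1≡188, 188^2≡1008, 188^4≡1006, 188^8≡197, 188^16≡181, 188^32≡571, 188^64≡922, 188^128≡268, 188^256≡1006; 311 = 256 + 32 + 16 + 4 + 2 + 1, so 188^311 ≡ 1006·571·181·1006·1008·188 ≡ 946 (mod 1073)
  → matches H = 946
Candidate 3: Squares mod 1073: 186^1≡186, 186^2≡260, 186^4≡1, 186^8≡1, 186^16≡1, 186^32≡1, 186^64≡1, 186^128≡1, 186^256≡1; 311 = 256 + 32 + 16 + 4 + 2 + 1, so 186^311 ≡ 1·1·1·1·260·186 ≡ 75 (mod 1073)

2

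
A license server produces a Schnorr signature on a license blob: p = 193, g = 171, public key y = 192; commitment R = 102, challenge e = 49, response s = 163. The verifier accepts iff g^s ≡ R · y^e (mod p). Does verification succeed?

fails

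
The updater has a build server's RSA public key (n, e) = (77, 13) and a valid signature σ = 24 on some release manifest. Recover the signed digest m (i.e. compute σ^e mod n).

52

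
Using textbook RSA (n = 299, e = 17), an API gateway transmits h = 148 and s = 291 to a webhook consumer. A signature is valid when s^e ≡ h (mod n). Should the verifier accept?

accept

Squares mod 299: s^1≡291, s^2≡64, s^4≡209, s^8≡27, s^16≡131
17 = 16 + 1, so s^17 ≡ 131·291 ≡ 148 (mod 299)
Since 148 equals the digest 148, verification succeeds.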